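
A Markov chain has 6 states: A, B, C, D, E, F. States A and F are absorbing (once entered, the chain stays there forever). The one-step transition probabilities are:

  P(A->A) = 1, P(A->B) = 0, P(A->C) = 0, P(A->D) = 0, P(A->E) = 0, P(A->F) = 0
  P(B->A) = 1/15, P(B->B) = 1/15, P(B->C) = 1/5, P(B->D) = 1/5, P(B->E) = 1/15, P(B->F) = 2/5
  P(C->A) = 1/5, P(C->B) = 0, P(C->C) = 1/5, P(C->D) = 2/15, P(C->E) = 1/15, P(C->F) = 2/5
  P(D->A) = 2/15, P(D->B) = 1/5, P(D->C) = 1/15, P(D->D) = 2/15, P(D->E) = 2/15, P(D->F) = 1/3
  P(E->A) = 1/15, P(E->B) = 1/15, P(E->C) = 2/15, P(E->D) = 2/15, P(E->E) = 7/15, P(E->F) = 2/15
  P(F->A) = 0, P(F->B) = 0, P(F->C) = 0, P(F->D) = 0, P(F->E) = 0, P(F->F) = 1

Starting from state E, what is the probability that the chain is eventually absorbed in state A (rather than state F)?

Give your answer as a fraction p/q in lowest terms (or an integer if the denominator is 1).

Let a_i = P(absorbed in A | start in state i).
Boundary conditions: a_A = 1, a_F = 0.
For each transient state i, a_i = sum_j P(i->j) * a_j:
  a_B = 1/15*a_A + 1/15*a_B + 1/5*a_C + 1/5*a_D + 1/15*a_E + 2/5*a_F
  a_C = 1/5*a_A + 0*a_B + 1/5*a_C + 2/15*a_D + 1/15*a_E + 2/5*a_F
  a_D = 2/15*a_A + 1/5*a_B + 1/15*a_C + 2/15*a_D + 2/15*a_E + 1/3*a_F
  a_E = 1/15*a_A + 1/15*a_B + 2/15*a_C + 2/15*a_D + 7/15*a_E + 2/15*a_F

Substituting a_A = 1 and a_F = 0, rearrange to (I - Q) a = r where r[i] = P(i -> A):
  [14/15, -1/5, -1/5, -1/15] . (a_B, a_C, a_D, a_E) = 1/15
  [0, 4/5, -2/15, -1/15] . (a_B, a_C, a_D, a_E) = 1/5
  [-1/5, -1/15, 13/15, -2/15] . (a_B, a_C, a_D, a_E) = 2/15
  [-1/15, -2/15, -2/15, 8/15] . (a_B, a_C, a_D, a_E) = 1/15

Solving yields:
  a_B = 116/525
  a_C = 4721/14700
  a_D = 4057/14700
  a_E = 317/1050

Starting state is E, so the absorption probability is a_E = 317/1050.

Answer: 317/1050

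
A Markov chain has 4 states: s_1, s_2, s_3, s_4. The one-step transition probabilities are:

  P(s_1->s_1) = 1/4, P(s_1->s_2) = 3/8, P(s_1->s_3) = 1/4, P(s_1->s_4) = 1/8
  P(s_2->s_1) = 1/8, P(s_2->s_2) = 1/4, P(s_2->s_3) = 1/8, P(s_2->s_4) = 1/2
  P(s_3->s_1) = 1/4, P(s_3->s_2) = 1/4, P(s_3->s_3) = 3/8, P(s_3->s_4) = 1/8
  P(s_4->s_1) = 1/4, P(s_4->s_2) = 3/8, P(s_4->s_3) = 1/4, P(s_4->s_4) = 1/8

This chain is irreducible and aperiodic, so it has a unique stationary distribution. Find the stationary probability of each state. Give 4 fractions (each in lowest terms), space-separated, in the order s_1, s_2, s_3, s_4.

Answer: 105/496 19/62 15/62 119/496

Derivation:
The stationary distribution satisfies pi = pi * P, i.e.:
  pi_s_1 = 1/4*pi_s_1 + 1/8*pi_s_2 + 1/4*pi_s_3 + 1/4*pi_s_4
  pi_s_2 = 3/8*pi_s_1 + 1/4*pi_s_2 + 1/4*pi_s_3 + 3/8*pi_s_4
  pi_s_3 = 1/4*pi_s_1 + 1/8*pi_s_2 + 3/8*pi_s_3 + 1/4*pi_s_4
  pi_s_4 = 1/8*pi_s_1 + 1/2*pi_s_2 + 1/8*pi_s_3 + 1/8*pi_s_4
with normalization: pi_s_1 + pi_s_2 + pi_s_3 + pi_s_4 = 1.

Using the first 3 balance equations plus normalization, the linear system A*pi = b is:
  [-3/4, 1/8, 1/4, 1/4] . pi = 0
  [3/8, -3/4, 1/4, 3/8] . pi = 0
  [1/4, 1/8, -5/8, 1/4] . pi = 0
  [1, 1, 1, 1] . pi = 1

Solving yields:
  pi_s_1 = 105/496
  pi_s_2 = 19/62
  pi_s_3 = 15/62
  pi_s_4 = 119/496

Verification (pi * P):
  105/496*1/4 + 19/62*1/8 + 15/62*1/4 + 119/496*1/4 = 105/496 = pi_s_1  (ok)
  105/496*3/8 + 19/62*1/4 + 15/62*1/4 + 119/496*3/8 = 19/62 = pi_s_2  (ok)
  105/496*1/4 + 19/62*1/8 + 15/62*3/8 + 119/496*1/4 = 15/62 = pi_s_3  (ok)
  105/496*1/8 + 19/62*1/2 + 15/62*1/8 + 119/496*1/8 = 119/496 = pi_s_4  (ok)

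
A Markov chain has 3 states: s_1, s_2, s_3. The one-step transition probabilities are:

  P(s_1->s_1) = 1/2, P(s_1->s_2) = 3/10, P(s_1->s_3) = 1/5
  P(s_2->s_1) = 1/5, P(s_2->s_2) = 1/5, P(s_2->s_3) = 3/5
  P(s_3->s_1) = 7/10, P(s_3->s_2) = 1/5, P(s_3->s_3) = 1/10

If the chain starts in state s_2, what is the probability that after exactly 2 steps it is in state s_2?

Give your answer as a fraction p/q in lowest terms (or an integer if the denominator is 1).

Computing P^2 by repeated multiplication:
P^1 =
  s_1: [1/2, 3/10, 1/5]
  s_2: [1/5, 1/5, 3/5]
  s_3: [7/10, 1/5, 1/10]
P^2 =
  s_1: [9/20, 1/4, 3/10]
  s_2: [14/25, 11/50, 11/50]
  s_3: [23/50, 27/100, 27/100]

(P^2)[s_2 -> s_2] = 11/50

Answer: 11/50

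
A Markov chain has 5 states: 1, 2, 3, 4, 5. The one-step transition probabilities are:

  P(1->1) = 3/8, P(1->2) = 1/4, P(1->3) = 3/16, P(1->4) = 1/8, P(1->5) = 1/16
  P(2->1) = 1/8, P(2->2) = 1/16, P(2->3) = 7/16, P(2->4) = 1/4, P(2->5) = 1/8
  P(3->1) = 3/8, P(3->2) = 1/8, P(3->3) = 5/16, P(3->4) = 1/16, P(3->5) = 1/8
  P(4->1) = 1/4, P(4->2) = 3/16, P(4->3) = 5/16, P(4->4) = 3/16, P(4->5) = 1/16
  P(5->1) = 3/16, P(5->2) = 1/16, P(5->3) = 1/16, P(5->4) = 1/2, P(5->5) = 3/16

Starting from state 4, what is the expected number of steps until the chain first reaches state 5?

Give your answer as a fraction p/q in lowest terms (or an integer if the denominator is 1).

Let h_i = expected steps to first reach 5 from state i.
Boundary: h_5 = 0.
First-step equations for the other states:
  h_1 = 1 + 3/8*h_1 + 1/4*h_2 + 3/16*h_3 + 1/8*h_4 + 1/16*h_5
  h_2 = 1 + 1/8*h_1 + 1/16*h_2 + 7/16*h_3 + 1/4*h_4 + 1/8*h_5
  h_3 = 1 + 3/8*h_1 + 1/8*h_2 + 5/16*h_3 + 1/16*h_4 + 1/8*h_5
  h_4 = 1 + 1/4*h_1 + 3/16*h_2 + 5/16*h_3 + 3/16*h_4 + 1/16*h_5

Substituting h_5 = 0 and rearranging gives the linear system (I - Q) h = 1:
  [5/8, -1/4, -3/16, -1/8] . (h_1, h_2, h_3, h_4) = 1
  [-1/8, 15/16, -7/16, -1/4] . (h_1, h_2, h_3, h_4) = 1
  [-3/8, -1/8, 11/16, -1/16] . (h_1, h_2, h_3, h_4) = 1
  [-1/4, -3/16, -5/16, 13/16] . (h_1, h_2, h_3, h_4) = 1

Solving yields:
  h_1 = 6688/609
  h_2 = 31232/3045
  h_3 = 31376/3045
  h_4 = 11104/1015

Starting state is 4, so the expected hitting time is h_4 = 11104/1015.

Answer: 11104/1015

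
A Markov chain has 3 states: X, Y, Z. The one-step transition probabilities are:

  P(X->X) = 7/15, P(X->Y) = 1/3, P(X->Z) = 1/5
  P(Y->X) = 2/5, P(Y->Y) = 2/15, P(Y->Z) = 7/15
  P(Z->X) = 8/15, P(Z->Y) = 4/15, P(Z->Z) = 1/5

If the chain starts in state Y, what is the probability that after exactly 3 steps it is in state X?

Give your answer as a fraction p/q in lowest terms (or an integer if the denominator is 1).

Computing P^3 by repeated multiplication:
P^1 =
  X: [7/15, 1/3, 1/5]
  Y: [2/5, 2/15, 7/15]
  Z: [8/15, 4/15, 1/5]
P^2 =
  X: [103/225, 19/75, 13/45]
  Y: [22/45, 62/225, 53/225]
  Z: [104/225, 4/15, 61/225]
P^3 =
  X: [1583/3375, 889/3375, 301/1125]
  Y: [58/125, 886/3375, 923/3375]
  Z: [1576/3375, 884/3375, 61/225]

(P^3)[Y -> X] = 58/125

Answer: 58/125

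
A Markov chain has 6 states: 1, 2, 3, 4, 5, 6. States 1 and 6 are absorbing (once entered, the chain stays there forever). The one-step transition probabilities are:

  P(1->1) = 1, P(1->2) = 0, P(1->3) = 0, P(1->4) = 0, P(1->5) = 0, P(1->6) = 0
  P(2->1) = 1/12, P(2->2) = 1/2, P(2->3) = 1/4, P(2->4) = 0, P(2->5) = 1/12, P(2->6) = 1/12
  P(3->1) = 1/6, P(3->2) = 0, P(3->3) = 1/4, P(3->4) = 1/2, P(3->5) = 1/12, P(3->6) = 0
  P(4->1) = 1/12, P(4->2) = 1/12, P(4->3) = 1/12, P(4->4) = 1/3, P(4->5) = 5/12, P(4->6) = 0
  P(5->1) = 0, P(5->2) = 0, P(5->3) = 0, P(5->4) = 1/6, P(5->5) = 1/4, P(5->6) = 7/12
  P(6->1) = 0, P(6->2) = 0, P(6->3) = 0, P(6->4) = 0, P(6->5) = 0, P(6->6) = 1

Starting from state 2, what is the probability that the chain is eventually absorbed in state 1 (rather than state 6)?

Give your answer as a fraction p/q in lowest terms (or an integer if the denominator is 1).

Let a_i = P(absorbed in 1 | start in state i).
Boundary conditions: a_1 = 1, a_6 = 0.
For each transient state i, a_i = sum_j P(i->j) * a_j:
  a_2 = 1/12*a_1 + 1/2*a_2 + 1/4*a_3 + 0*a_4 + 1/12*a_5 + 1/12*a_6
  a_3 = 1/6*a_1 + 0*a_2 + 1/4*a_3 + 1/2*a_4 + 1/12*a_5 + 0*a_6
  a_4 = 1/12*a_1 + 1/12*a_2 + 1/12*a_3 + 1/3*a_4 + 5/12*a_5 + 0*a_6
  a_5 = 0*a_1 + 0*a_2 + 0*a_3 + 1/6*a_4 + 1/4*a_5 + 7/12*a_6

Substituting a_1 = 1 and a_6 = 0, rearrange to (I - Q) a = r where r[i] = P(i -> 1):
  [1/2, -1/4, 0, -1/12] . (a_2, a_3, a_4, a_5) = 1/12
  [0, 3/4, -1/2, -1/12] . (a_2, a_3, a_4, a_5) = 1/6
  [-1/12, -1/12, 2/3, -5/12] . (a_2, a_3, a_4, a_5) = 1/12
  [0, 0, -1/6, 3/4] . (a_2, a_3, a_4, a_5) = 0

Solving yields:
  a_2 = 532/1413
  a_3 = 566/1413
  a_4 = 81/314
  a_5 = 9/157

Starting state is 2, so the absorption probability is a_2 = 532/1413.

Answer: 532/1413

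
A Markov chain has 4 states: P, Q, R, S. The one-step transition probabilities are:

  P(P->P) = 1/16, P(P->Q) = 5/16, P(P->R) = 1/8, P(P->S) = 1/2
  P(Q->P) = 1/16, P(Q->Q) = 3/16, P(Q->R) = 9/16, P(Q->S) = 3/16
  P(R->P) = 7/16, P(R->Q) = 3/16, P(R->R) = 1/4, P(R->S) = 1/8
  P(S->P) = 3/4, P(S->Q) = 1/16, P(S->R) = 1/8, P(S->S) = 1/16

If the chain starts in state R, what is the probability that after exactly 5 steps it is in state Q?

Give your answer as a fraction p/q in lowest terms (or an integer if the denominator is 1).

Computing P^5 by repeated multiplication:
P^1 =
  P: [1/16, 5/16, 1/8, 1/2]
  Q: [1/16, 3/16, 9/16, 3/16]
  R: [7/16, 3/16, 1/4, 1/8]
  S: [3/4, 1/16, 1/8, 1/16]
P^2 =
  P: [29/64, 17/128, 71/256, 35/256]
  Q: [103/256, 11/64, 71/256, 19/128]
  R: [31/128, 29/128, 61/256, 75/256]
  S: [39/256, 35/128, 43/256, 13/32]
P^3 =
  P: [1067/4096, 465/2048, 223/1024, 1207/4096]
  Q: [275/1024, 449/2048, 481/2048, 71/256]
  R: [1447/4096, 371/2048, 65/256, 867/4096]
  S: [829/2048, 319/2048, 17/64, 89/512]
P^4 =
  P: [22725/65536, 1501/8192, 8243/32768, 14317/65536]
  Q: [5591/16384, 1527/8192, 8201/32768, 7277/32768]
  R: [19873/65536, 1681/8192, 7733/32768, 16749/65536]
  S: [2307/8192, 3545/16384, 7417/32768, 9033/32768]
P^5 =
  P: [321939/1048576, 13339/65536, 62025/262144, 265113/1048576]
  Q: [162021/524288, 53057/262144, 62347/262144, 131459/524288]
  R: [342571/1048576, 25357/131072, 64035/262144, 247009/1048576]
  S: [176633/524288, 49347/262144, 8125/32768, 118961/524288]

(P^5)[R -> Q] = 25357/131072

Answer: 25357/131072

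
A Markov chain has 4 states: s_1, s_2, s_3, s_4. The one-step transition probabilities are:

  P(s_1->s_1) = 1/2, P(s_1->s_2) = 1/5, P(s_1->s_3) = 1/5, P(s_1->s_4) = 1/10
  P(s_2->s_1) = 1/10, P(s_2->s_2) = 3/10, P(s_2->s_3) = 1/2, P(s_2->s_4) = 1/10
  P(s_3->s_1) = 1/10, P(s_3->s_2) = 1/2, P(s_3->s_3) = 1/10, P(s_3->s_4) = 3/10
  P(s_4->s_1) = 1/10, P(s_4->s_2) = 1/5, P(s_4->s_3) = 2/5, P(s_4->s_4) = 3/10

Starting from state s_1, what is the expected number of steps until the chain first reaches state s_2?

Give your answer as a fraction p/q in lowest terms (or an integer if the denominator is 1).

Let h_i = expected steps to first reach s_2 from state i.
Boundary: h_s_2 = 0.
First-step equations for the other states:
  h_s_1 = 1 + 1/2*h_s_1 + 1/5*h_s_2 + 1/5*h_s_3 + 1/10*h_s_4
  h_s_3 = 1 + 1/10*h_s_1 + 1/2*h_s_2 + 1/10*h_s_3 + 3/10*h_s_4
  h_s_4 = 1 + 1/10*h_s_1 + 1/5*h_s_2 + 2/5*h_s_3 + 3/10*h_s_4

Substituting h_s_2 = 0 and rearranging gives the linear system (I - Q) h = 1:
  [1/2, -1/5, -1/10] . (h_s_1, h_s_3, h_s_4) = 1
  [-1/10, 9/10, -3/10] . (h_s_1, h_s_3, h_s_4) = 1
  [-1/10, -2/5, 7/10] . (h_s_1, h_s_3, h_s_4) = 1

Solving yields:
  h_s_1 = 140/37
  h_s_3 = 100/37
  h_s_4 = 130/37

Starting state is s_1, so the expected hitting time is h_s_1 = 140/37.

Answer: 140/37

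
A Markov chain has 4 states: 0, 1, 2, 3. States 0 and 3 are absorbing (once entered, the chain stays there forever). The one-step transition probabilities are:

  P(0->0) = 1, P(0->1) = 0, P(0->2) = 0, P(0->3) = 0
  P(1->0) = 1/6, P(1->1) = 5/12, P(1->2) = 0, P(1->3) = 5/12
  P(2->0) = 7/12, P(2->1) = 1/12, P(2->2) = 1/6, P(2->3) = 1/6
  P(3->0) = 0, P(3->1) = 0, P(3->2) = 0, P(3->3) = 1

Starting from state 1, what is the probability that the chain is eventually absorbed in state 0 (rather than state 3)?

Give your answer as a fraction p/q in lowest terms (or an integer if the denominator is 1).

Answer: 2/7

Derivation:
Let a_i = P(absorbed in 0 | start in state i).
Boundary conditions: a_0 = 1, a_3 = 0.
For each transient state i, a_i = sum_j P(i->j) * a_j:
  a_1 = 1/6*a_0 + 5/12*a_1 + 0*a_2 + 5/12*a_3
  a_2 = 7/12*a_0 + 1/12*a_1 + 1/6*a_2 + 1/6*a_3

Substituting a_0 = 1 and a_3 = 0, rearrange to (I - Q) a = r where r[i] = P(i -> 0):
  [7/12, 0] . (a_1, a_2) = 1/6
  [-1/12, 5/6] . (a_1, a_2) = 7/12

Solving yields:
  a_1 = 2/7
  a_2 = 51/70

Starting state is 1, so the absorption probability is a_1 = 2/7.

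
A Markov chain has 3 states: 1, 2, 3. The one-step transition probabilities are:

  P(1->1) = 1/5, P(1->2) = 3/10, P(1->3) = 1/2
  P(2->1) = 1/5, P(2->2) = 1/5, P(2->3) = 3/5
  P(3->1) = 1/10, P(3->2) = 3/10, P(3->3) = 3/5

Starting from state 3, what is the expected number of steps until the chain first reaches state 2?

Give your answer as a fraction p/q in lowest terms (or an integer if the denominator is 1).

Answer: 10/3

Derivation:
Let h_i = expected steps to first reach 2 from state i.
Boundary: h_2 = 0.
First-step equations for the other states:
  h_1 = 1 + 1/5*h_1 + 3/10*h_2 + 1/2*h_3
  h_3 = 1 + 1/10*h_1 + 3/10*h_2 + 3/5*h_3

Substituting h_2 = 0 and rearranging gives the linear system (I - Q) h = 1:
  [4/5, -1/2] . (h_1, h_3) = 1
  [-1/10, 2/5] . (h_1, h_3) = 1

Solving yields:
  h_1 = 10/3
  h_3 = 10/3

Starting state is 3, so the expected hitting time is h_3 = 10/3.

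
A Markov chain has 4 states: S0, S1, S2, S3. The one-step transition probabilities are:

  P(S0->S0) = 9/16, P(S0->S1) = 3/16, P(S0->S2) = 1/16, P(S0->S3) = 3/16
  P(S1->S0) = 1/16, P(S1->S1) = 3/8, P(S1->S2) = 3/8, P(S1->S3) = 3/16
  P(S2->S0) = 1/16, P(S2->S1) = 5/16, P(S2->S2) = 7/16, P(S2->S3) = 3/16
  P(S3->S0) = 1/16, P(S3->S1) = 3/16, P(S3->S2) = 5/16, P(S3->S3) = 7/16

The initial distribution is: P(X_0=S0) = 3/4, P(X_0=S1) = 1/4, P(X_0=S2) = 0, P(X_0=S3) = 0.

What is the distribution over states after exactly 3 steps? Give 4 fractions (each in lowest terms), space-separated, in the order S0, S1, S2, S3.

Propagating the distribution step by step (d_{t+1} = d_t * P):
d_0 = (S0=3/4, S1=1/4, S2=0, S3=0)
  d_1[S0] = 3/4*9/16 + 1/4*1/16 + 0*1/16 + 0*1/16 = 7/16
  d_1[S1] = 3/4*3/16 + 1/4*3/8 + 0*5/16 + 0*3/16 = 15/64
  d_1[S2] = 3/4*1/16 + 1/4*3/8 + 0*7/16 + 0*5/16 = 9/64
  d_1[S3] = 3/4*3/16 + 1/4*3/16 + 0*3/16 + 0*7/16 = 3/16
d_1 = (S0=7/16, S1=15/64, S2=9/64, S3=3/16)
  d_2[S0] = 7/16*9/16 + 15/64*1/16 + 9/64*1/16 + 3/16*1/16 = 9/32
  d_2[S1] = 7/16*3/16 + 15/64*3/8 + 9/64*5/16 + 3/16*3/16 = 255/1024
  d_2[S2] = 7/16*1/16 + 15/64*3/8 + 9/64*7/16 + 3/16*5/16 = 241/1024
  d_2[S3] = 7/16*3/16 + 15/64*3/16 + 9/64*3/16 + 3/16*7/16 = 15/64
d_2 = (S0=9/32, S1=255/1024, S2=241/1024, S3=15/64)
  d_3[S0] = 9/32*9/16 + 255/1024*1/16 + 241/1024*1/16 + 15/64*1/16 = 13/64
  d_3[S1] = 9/32*3/16 + 255/1024*3/8 + 241/1024*5/16 + 15/64*3/16 = 4319/16384
  d_3[S2] = 9/32*1/16 + 255/1024*3/8 + 241/1024*7/16 + 15/64*5/16 = 4705/16384
  d_3[S3] = 9/32*3/16 + 255/1024*3/16 + 241/1024*3/16 + 15/64*7/16 = 63/256
d_3 = (S0=13/64, S1=4319/16384, S2=4705/16384, S3=63/256)

Answer: 13/64 4319/16384 4705/16384 63/256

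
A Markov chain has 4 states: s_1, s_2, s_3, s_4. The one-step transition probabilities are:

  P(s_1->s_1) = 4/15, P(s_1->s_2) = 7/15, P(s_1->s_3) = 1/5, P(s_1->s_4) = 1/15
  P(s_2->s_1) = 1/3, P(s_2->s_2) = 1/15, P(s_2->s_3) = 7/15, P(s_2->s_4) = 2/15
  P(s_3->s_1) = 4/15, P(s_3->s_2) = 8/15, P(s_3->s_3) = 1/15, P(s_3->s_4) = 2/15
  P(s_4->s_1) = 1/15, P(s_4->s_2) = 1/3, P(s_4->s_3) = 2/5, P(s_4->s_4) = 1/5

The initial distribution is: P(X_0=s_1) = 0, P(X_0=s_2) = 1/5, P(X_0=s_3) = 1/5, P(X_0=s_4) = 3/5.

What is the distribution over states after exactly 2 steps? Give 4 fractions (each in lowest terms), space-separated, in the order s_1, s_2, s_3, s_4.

Propagating the distribution step by step (d_{t+1} = d_t * P):
d_0 = (s_1=0, s_2=1/5, s_3=1/5, s_4=3/5)
  d_1[s_1] = 0*4/15 + 1/5*1/3 + 1/5*4/15 + 3/5*1/15 = 4/25
  d_1[s_2] = 0*7/15 + 1/5*1/15 + 1/5*8/15 + 3/5*1/3 = 8/25
  d_1[s_3] = 0*1/5 + 1/5*7/15 + 1/5*1/15 + 3/5*2/5 = 26/75
  d_1[s_4] = 0*1/15 + 1/5*2/15 + 1/5*2/15 + 3/5*1/5 = 13/75
d_1 = (s_1=4/25, s_2=8/25, s_3=26/75, s_4=13/75)
  d_2[s_1] = 4/25*4/15 + 8/25*1/3 + 26/75*4/15 + 13/75*1/15 = 19/75
  d_2[s_2] = 4/25*7/15 + 8/25*1/15 + 26/75*8/15 + 13/75*1/3 = 127/375
  d_2[s_3] = 4/25*1/5 + 8/25*7/15 + 26/75*1/15 + 13/75*2/5 = 308/1125
  d_2[s_4] = 4/25*1/15 + 8/25*2/15 + 26/75*2/15 + 13/75*1/5 = 151/1125
d_2 = (s_1=19/75, s_2=127/375, s_3=308/1125, s_4=151/1125)

Answer: 19/75 127/375 308/1125 151/1125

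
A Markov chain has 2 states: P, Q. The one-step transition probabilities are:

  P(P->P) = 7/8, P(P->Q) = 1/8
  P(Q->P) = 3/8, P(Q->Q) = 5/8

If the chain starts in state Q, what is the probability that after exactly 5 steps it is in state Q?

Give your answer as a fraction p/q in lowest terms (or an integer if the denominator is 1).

Computing P^5 by repeated multiplication:
P^1 =
  P: [7/8, 1/8]
  Q: [3/8, 5/8]
P^2 =
  P: [13/16, 3/16]
  Q: [9/16, 7/16]
P^3 =
  P: [25/32, 7/32]
  Q: [21/32, 11/32]
P^4 =
  P: [49/64, 15/64]
  Q: [45/64, 19/64]
P^5 =
  P: [97/128, 31/128]
  Q: [93/128, 35/128]

(P^5)[Q -> Q] = 35/128

Answer: 35/128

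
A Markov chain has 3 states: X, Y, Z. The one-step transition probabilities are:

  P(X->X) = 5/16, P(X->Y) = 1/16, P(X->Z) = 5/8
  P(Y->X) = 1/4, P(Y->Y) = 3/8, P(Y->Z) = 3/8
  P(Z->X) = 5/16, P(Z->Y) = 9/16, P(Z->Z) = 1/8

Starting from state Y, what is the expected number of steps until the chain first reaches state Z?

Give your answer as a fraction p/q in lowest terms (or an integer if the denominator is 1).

Let h_i = expected steps to first reach Z from state i.
Boundary: h_Z = 0.
First-step equations for the other states:
  h_X = 1 + 5/16*h_X + 1/16*h_Y + 5/8*h_Z
  h_Y = 1 + 1/4*h_X + 3/8*h_Y + 3/8*h_Z

Substituting h_Z = 0 and rearranging gives the linear system (I - Q) h = 1:
  [11/16, -1/16] . (h_X, h_Y) = 1
  [-1/4, 5/8] . (h_X, h_Y) = 1

Solving yields:
  h_X = 88/53
  h_Y = 120/53

Starting state is Y, so the expected hitting time is h_Y = 120/53.

Answer: 120/53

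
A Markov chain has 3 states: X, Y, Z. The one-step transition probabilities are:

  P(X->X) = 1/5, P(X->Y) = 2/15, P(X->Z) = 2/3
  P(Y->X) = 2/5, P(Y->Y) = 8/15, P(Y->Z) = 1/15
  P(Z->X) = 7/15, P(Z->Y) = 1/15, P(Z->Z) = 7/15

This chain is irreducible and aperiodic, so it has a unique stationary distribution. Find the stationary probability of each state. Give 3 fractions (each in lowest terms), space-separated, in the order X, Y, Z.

Answer: 55/153 26/153 8/17

Derivation:
The stationary distribution satisfies pi = pi * P, i.e.:
  pi_X = 1/5*pi_X + 2/5*pi_Y + 7/15*pi_Z
  pi_Y = 2/15*pi_X + 8/15*pi_Y + 1/15*pi_Z
  pi_Z = 2/3*pi_X + 1/15*pi_Y + 7/15*pi_Z
with normalization: pi_X + pi_Y + pi_Z = 1.

Using the first 2 balance equations plus normalization, the linear system A*pi = b is:
  [-4/5, 2/5, 7/15] . pi = 0
  [2/15, -7/15, 1/15] . pi = 0
  [1, 1, 1] . pi = 1

Solving yields:
  pi_X = 55/153
  pi_Y = 26/153
  pi_Z = 8/17

Verification (pi * P):
  55/153*1/5 + 26/153*2/5 + 8/17*7/15 = 55/153 = pi_X  (ok)
  55/153*2/15 + 26/153*8/15 + 8/17*1/15 = 26/153 = pi_Y  (ok)
  55/153*2/3 + 26/153*1/15 + 8/17*7/15 = 8/17 = pi_Z  (ok)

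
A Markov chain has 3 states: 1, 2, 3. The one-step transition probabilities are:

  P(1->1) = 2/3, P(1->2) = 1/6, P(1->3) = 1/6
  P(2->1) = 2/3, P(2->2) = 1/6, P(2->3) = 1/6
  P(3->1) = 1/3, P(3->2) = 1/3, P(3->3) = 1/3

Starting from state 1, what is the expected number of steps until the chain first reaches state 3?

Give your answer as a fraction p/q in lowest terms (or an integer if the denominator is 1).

Let h_i = expected steps to first reach 3 from state i.
Boundary: h_3 = 0.
First-step equations for the other states:
  h_1 = 1 + 2/3*h_1 + 1/6*h_2 + 1/6*h_3
  h_2 = 1 + 2/3*h_1 + 1/6*h_2 + 1/6*h_3

Substituting h_3 = 0 and rearranging gives the linear system (I - Q) h = 1:
  [1/3, -1/6] . (h_1, h_2) = 1
  [-2/3, 5/6] . (h_1, h_2) = 1

Solving yields:
  h_1 = 6
  h_2 = 6

Starting state is 1, so the expected hitting time is h_1 = 6.

Answer: 6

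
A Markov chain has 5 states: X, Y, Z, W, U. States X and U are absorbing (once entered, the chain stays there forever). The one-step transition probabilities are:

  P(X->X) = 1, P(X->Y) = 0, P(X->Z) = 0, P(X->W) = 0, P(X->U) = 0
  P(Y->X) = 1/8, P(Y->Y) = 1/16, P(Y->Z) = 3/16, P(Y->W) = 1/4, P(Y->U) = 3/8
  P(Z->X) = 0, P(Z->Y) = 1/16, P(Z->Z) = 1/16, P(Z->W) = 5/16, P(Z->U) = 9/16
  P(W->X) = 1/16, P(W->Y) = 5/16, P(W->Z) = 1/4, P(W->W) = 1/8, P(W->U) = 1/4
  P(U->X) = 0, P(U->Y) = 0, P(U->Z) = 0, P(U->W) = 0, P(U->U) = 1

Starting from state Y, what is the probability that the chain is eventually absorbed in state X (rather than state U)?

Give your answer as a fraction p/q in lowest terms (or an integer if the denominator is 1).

Let a_i = P(absorbed in X | start in state i).
Boundary conditions: a_X = 1, a_U = 0.
For each transient state i, a_i = sum_j P(i->j) * a_j:
  a_Y = 1/8*a_X + 1/16*a_Y + 3/16*a_Z + 1/4*a_W + 3/8*a_U
  a_Z = 0*a_X + 1/16*a_Y + 1/16*a_Z + 5/16*a_W + 9/16*a_U
  a_W = 1/16*a_X + 5/16*a_Y + 1/4*a_Z + 1/8*a_W + 1/4*a_U

Substituting a_X = 1 and a_U = 0, rearrange to (I - Q) a = r where r[i] = P(i -> X):
  [15/16, -3/16, -1/4] . (a_Y, a_Z, a_W) = 1/8
  [-1/16, 15/16, -5/16] . (a_Y, a_Z, a_W) = 0
  [-5/16, -1/4, 7/8] . (a_Y, a_Z, a_W) = 1/16

Solving yields:
  a_Y = 455/2417
  a_Z = 157/2417
  a_W = 380/2417

Starting state is Y, so the absorption probability is a_Y = 455/2417.

Answer: 455/2417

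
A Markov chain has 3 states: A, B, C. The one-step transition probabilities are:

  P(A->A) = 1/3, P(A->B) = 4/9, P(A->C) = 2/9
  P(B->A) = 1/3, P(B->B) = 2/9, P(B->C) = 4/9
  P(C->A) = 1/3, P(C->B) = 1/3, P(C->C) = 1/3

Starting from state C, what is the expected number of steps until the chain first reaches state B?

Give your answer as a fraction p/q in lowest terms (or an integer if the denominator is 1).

Answer: 27/10

Derivation:
Let h_i = expected steps to first reach B from state i.
Boundary: h_B = 0.
First-step equations for the other states:
  h_A = 1 + 1/3*h_A + 4/9*h_B + 2/9*h_C
  h_C = 1 + 1/3*h_A + 1/3*h_B + 1/3*h_C

Substituting h_B = 0 and rearranging gives the linear system (I - Q) h = 1:
  [2/3, -2/9] . (h_A, h_C) = 1
  [-1/3, 2/3] . (h_A, h_C) = 1

Solving yields:
  h_A = 12/5
  h_C = 27/10

Starting state is C, so the expected hitting time is h_C = 27/10.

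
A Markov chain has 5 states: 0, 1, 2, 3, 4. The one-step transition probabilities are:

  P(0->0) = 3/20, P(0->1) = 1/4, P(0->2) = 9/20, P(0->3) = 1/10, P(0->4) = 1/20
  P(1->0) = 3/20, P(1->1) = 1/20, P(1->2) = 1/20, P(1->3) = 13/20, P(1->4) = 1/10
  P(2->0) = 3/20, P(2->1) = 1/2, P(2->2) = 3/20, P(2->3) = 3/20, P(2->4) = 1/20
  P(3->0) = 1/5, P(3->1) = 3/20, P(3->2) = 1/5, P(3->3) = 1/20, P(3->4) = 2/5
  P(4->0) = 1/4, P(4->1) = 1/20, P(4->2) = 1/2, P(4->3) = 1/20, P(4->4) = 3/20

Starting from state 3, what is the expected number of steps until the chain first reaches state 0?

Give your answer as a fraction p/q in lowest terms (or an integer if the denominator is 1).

Let h_i = expected steps to first reach 0 from state i.
Boundary: h_0 = 0.
First-step equations for the other states:
  h_1 = 1 + 3/20*h_0 + 1/20*h_1 + 1/20*h_2 + 13/20*h_3 + 1/10*h_4
  h_2 = 1 + 3/20*h_0 + 1/2*h_1 + 3/20*h_2 + 3/20*h_3 + 1/20*h_4
  h_3 = 1 + 1/5*h_0 + 3/20*h_1 + 1/5*h_2 + 1/20*h_3 + 2/5*h_4
  h_4 = 1 + 1/4*h_0 + 1/20*h_1 + 1/2*h_2 + 1/20*h_3 + 3/20*h_4

Substituting h_0 = 0 and rearranging gives the linear system (I - Q) h = 1:
  [19/20, -1/20, -13/20, -1/10] . (h_1, h_2, h_3, h_4) = 1
  [-1/2, 17/20, -3/20, -1/20] . (h_1, h_2, h_3, h_4) = 1
  [-3/20, -1/5, 19/20, -2/5] . (h_1, h_2, h_3, h_4) = 1
  [-1/20, -1/2, -1/20, 17/20] . (h_1, h_2, h_3, h_4) = 1

Solving yields:
  h_1 = 272040/49549
  h_2 = 279280/49549
  h_3 = 260820/49549
  h_4 = 253920/49549

Starting state is 3, so the expected hitting time is h_3 = 260820/49549.

Answer: 260820/49549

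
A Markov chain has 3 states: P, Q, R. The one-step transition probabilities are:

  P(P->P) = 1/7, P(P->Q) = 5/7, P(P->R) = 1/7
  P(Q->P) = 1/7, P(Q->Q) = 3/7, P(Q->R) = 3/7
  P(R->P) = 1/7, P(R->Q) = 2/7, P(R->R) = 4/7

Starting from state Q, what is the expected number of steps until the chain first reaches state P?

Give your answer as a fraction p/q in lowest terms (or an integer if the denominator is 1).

Let h_i = expected steps to first reach P from state i.
Boundary: h_P = 0.
First-step equations for the other states:
  h_Q = 1 + 1/7*h_P + 3/7*h_Q + 3/7*h_R
  h_R = 1 + 1/7*h_P + 2/7*h_Q + 4/7*h_R

Substituting h_P = 0 and rearranging gives the linear system (I - Q) h = 1:
  [4/7, -3/7] . (h_Q, h_R) = 1
  [-2/7, 3/7] . (h_Q, h_R) = 1

Solving yields:
  h_Q = 7
  h_R = 7

Starting state is Q, so the expected hitting time is h_Q = 7.

Answer: 7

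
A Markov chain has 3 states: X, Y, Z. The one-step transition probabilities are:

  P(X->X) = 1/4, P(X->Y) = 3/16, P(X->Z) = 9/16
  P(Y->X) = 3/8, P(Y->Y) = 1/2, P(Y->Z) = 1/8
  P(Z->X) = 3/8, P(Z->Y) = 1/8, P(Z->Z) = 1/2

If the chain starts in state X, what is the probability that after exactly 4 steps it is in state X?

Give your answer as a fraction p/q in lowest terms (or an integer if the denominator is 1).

Computing P^4 by repeated multiplication:
P^1 =
  X: [1/4, 3/16, 9/16]
  Y: [3/8, 1/2, 1/8]
  Z: [3/8, 1/8, 1/2]
P^2 =
  X: [11/32, 27/128, 57/128]
  Y: [21/64, 43/128, 43/128]
  Z: [21/64, 25/128, 61/128]
P^3 =
  X: [85/256, 231/1024, 453/1024]
  Y: [171/512, 139/512, 101/256]
  Z: [171/512, 7/32, 229/512]
P^4 =
  X: [683/2048, 1887/8192, 3573/8192]
  Y: [1365/4096, 2029/8192, 3433/8192]
  Z: [1365/4096, 1867/8192, 3595/8192]

(P^4)[X -> X] = 683/2048

Answer: 683/2048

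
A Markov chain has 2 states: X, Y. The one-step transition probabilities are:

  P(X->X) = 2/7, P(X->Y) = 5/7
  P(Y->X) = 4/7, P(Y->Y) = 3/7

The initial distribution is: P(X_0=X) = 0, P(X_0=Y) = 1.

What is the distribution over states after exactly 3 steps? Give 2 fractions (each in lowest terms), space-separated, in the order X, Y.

Answer: 156/343 187/343

Derivation:
Propagating the distribution step by step (d_{t+1} = d_t * P):
d_0 = (X=0, Y=1)
  d_1[X] = 0*2/7 + 1*4/7 = 4/7
  d_1[Y] = 0*5/7 + 1*3/7 = 3/7
d_1 = (X=4/7, Y=3/7)
  d_2[X] = 4/7*2/7 + 3/7*4/7 = 20/49
  d_2[Y] = 4/7*5/7 + 3/7*3/7 = 29/49
d_2 = (X=20/49, Y=29/49)
  d_3[X] = 20/49*2/7 + 29/49*4/7 = 156/343
  d_3[Y] = 20/49*5/7 + 29/49*3/7 = 187/343
d_3 = (X=156/343, Y=187/343)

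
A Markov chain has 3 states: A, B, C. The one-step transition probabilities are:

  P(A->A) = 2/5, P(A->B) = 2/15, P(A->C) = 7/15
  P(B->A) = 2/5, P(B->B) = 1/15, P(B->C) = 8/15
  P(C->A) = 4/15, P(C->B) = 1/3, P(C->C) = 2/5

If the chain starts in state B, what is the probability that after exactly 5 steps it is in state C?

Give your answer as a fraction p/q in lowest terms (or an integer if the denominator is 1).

Answer: 342238/759375

Derivation:
Computing P^5 by repeated multiplication:
P^1 =
  A: [2/5, 2/15, 7/15]
  B: [2/5, 1/15, 8/15]
  C: [4/15, 1/3, 2/5]
P^2 =
  A: [76/225, 49/225, 4/9]
  B: [74/225, 53/225, 98/225]
  C: [26/75, 43/225, 104/225]
P^3 =
  A: [46/135, 701/3375, 508/1125]
  B: [1154/3375, 691/3375, 34/75]
  C: [1142/3375, 719/3375, 1514/3375]
P^4 =
  A: [5734/16875, 10621/50625, 22802/50625]
  B: [382/1125, 10649/50625, 22786/50625]
  C: [17222/50625, 10573/50625, 1522/3375]
P^5 =
  A: [258146/759375, 31807/151875, 342194/759375]
  B: [258178/759375, 158959/759375, 342238/759375]
  C: [17206/50625, 159167/759375, 342118/759375]

(P^5)[B -> C] = 342238/759375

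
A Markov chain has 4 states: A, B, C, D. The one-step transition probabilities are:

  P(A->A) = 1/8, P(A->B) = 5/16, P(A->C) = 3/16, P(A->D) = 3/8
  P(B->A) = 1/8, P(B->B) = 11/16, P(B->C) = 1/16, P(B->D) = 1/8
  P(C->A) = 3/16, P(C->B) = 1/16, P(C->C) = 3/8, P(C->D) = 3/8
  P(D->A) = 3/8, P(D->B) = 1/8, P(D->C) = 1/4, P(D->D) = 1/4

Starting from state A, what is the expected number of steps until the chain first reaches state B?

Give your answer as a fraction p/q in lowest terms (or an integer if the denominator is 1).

Answer: 156/29

Derivation:
Let h_i = expected steps to first reach B from state i.
Boundary: h_B = 0.
First-step equations for the other states:
  h_A = 1 + 1/8*h_A + 5/16*h_B + 3/16*h_C + 3/8*h_D
  h_C = 1 + 3/16*h_A + 1/16*h_B + 3/8*h_C + 3/8*h_D
  h_D = 1 + 3/8*h_A + 1/8*h_B + 1/4*h_C + 1/4*h_D

Substituting h_B = 0 and rearranging gives the linear system (I - Q) h = 1:
  [7/8, -3/16, -3/8] . (h_A, h_C, h_D) = 1
  [-3/16, 5/8, -3/8] . (h_A, h_C, h_D) = 1
  [-3/8, -1/4, 3/4] . (h_A, h_C, h_D) = 1

Solving yields:
  h_A = 156/29
  h_C = 204/29
  h_D = 554/87

Starting state is A, so the expected hitting time is h_A = 156/29.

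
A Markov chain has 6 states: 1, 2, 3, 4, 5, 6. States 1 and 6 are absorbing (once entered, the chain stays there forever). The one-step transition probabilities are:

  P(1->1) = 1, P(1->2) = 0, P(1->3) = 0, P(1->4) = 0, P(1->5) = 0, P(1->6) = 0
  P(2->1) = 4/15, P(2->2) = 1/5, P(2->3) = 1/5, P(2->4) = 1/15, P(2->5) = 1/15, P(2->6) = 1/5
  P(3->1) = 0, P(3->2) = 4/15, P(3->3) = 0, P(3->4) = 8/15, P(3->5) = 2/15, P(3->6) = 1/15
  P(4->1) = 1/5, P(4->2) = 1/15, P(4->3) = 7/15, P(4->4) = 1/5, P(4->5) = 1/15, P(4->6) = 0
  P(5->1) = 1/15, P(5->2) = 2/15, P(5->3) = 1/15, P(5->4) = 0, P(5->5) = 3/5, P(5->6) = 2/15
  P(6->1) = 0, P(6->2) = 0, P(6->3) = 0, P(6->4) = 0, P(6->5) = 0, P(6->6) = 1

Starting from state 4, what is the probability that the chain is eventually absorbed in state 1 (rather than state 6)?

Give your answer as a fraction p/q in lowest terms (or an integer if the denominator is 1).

Let a_i = P(absorbed in 1 | start in state i).
Boundary conditions: a_1 = 1, a_6 = 0.
For each transient state i, a_i = sum_j P(i->j) * a_j:
  a_2 = 4/15*a_1 + 1/5*a_2 + 1/5*a_3 + 1/15*a_4 + 1/15*a_5 + 1/5*a_6
  a_3 = 0*a_1 + 4/15*a_2 + 0*a_3 + 8/15*a_4 + 2/15*a_5 + 1/15*a_6
  a_4 = 1/5*a_1 + 1/15*a_2 + 7/15*a_3 + 1/5*a_4 + 1/15*a_5 + 0*a_6
  a_5 = 1/15*a_1 + 2/15*a_2 + 1/15*a_3 + 0*a_4 + 3/5*a_5 + 2/15*a_6

Substituting a_1 = 1 and a_6 = 0, rearrange to (I - Q) a = r where r[i] = P(i -> 1):
  [4/5, -1/5, -1/15, -1/15] . (a_2, a_3, a_4, a_5) = 4/15
  [-4/15, 1, -8/15, -2/15] . (a_2, a_3, a_4, a_5) = 0
  [-1/15, -7/15, 4/5, -1/15] . (a_2, a_3, a_4, a_5) = 1/5
  [-2/15, -1/15, 0, 2/5] . (a_2, a_3, a_4, a_5) = 1/15

Solving yields:
  a_2 = 3817/6722
  a_3 = 1903/3361
  a_4 = 4471/6722
  a_5 = 3027/6722

Starting state is 4, so the absorption probability is a_4 = 4471/6722.

Answer: 4471/6722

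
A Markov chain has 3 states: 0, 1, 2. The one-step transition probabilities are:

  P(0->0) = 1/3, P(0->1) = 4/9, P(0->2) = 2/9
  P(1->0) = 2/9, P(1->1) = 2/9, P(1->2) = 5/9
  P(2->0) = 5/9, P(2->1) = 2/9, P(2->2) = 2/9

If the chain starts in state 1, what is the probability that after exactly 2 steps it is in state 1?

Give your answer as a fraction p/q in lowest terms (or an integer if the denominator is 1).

Computing P^2 by repeated multiplication:
P^1 =
  0: [1/3, 4/9, 2/9]
  1: [2/9, 2/9, 5/9]
  2: [5/9, 2/9, 2/9]
P^2 =
  0: [1/3, 8/27, 10/27]
  1: [35/81, 22/81, 8/27]
  2: [29/81, 28/81, 8/27]

(P^2)[1 -> 1] = 22/81

Answer: 22/81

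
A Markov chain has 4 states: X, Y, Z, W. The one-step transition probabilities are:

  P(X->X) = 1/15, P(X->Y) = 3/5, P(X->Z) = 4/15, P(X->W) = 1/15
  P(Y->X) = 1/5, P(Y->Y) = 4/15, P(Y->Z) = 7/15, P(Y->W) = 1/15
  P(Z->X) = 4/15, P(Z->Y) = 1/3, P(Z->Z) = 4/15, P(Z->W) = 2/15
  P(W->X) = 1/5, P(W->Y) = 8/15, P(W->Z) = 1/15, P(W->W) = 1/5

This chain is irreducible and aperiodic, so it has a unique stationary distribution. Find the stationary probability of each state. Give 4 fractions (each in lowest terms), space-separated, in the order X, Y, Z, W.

The stationary distribution satisfies pi = pi * P, i.e.:
  pi_X = 1/15*pi_X + 1/5*pi_Y + 4/15*pi_Z + 1/5*pi_W
  pi_Y = 3/5*pi_X + 4/15*pi_Y + 1/3*pi_Z + 8/15*pi_W
  pi_Z = 4/15*pi_X + 7/15*pi_Y + 4/15*pi_Z + 1/15*pi_W
  pi_W = 1/15*pi_X + 1/15*pi_Y + 2/15*pi_Z + 1/5*pi_W
with normalization: pi_X + pi_Y + pi_Z + pi_W = 1.

Using the first 3 balance equations plus normalization, the linear system A*pi = b is:
  [-14/15, 1/5, 4/15, 1/5] . pi = 0
  [3/5, -11/15, 1/3, 8/15] . pi = 0
  [4/15, 7/15, -11/15, 1/15] . pi = 0
  [1, 1, 1, 1] . pi = 1

Solving yields:
  pi_X = 805/4119
  pi_Y = 1567/4119
  pi_Z = 1328/4119
  pi_W = 419/4119

Verification (pi * P):
  805/4119*1/15 + 1567/4119*1/5 + 1328/4119*4/15 + 419/4119*1/5 = 805/4119 = pi_X  (ok)
  805/4119*3/5 + 1567/4119*4/15 + 1328/4119*1/3 + 419/4119*8/15 = 1567/4119 = pi_Y  (ok)
  805/4119*4/15 + 1567/4119*7/15 + 1328/4119*4/15 + 419/4119*1/15 = 1328/4119 = pi_Z  (ok)
  805/4119*1/15 + 1567/4119*1/15 + 1328/4119*2/15 + 419/4119*1/5 = 419/4119 = pi_W  (ok)

Answer: 805/4119 1567/4119 1328/4119 419/4119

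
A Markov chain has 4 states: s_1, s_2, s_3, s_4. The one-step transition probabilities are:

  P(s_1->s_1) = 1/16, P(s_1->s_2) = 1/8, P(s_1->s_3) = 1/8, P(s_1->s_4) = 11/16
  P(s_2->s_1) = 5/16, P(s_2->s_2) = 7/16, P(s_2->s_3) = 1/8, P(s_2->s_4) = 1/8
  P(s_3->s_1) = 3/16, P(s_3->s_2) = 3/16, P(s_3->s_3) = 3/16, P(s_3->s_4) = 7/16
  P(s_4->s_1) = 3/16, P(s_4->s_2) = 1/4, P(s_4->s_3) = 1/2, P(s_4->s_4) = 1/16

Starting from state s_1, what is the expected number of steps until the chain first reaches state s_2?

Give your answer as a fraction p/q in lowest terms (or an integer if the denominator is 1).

Answer: 184/35

Derivation:
Let h_i = expected steps to first reach s_2 from state i.
Boundary: h_s_2 = 0.
First-step equations for the other states:
  h_s_1 = 1 + 1/16*h_s_1 + 1/8*h_s_2 + 1/8*h_s_3 + 11/16*h_s_4
  h_s_3 = 1 + 3/16*h_s_1 + 3/16*h_s_2 + 3/16*h_s_3 + 7/16*h_s_4
  h_s_4 = 1 + 3/16*h_s_1 + 1/4*h_s_2 + 1/2*h_s_3 + 1/16*h_s_4

Substituting h_s_2 = 0 and rearranging gives the linear system (I - Q) h = 1:
  [15/16, -1/8, -11/16] . (h_s_1, h_s_3, h_s_4) = 1
  [-3/16, 13/16, -7/16] . (h_s_1, h_s_3, h_s_4) = 1
  [-3/16, -1/2, 15/16] . (h_s_1, h_s_3, h_s_4) = 1

Solving yields:
  h_s_1 = 184/35
  h_s_3 = 176/35
  h_s_4 = 24/5

Starting state is s_1, so the expected hitting time is h_s_1 = 184/35.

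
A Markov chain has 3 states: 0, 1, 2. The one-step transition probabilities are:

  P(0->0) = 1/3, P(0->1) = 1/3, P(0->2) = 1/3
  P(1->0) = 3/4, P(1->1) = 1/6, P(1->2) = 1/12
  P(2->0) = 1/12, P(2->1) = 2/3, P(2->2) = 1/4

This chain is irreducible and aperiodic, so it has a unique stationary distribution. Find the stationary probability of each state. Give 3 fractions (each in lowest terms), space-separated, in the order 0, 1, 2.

The stationary distribution satisfies pi = pi * P, i.e.:
  pi_0 = 1/3*pi_0 + 3/4*pi_1 + 1/12*pi_2
  pi_1 = 1/3*pi_0 + 1/6*pi_1 + 2/3*pi_2
  pi_2 = 1/3*pi_0 + 1/12*pi_1 + 1/4*pi_2
with normalization: pi_0 + pi_1 + pi_2 = 1.

Using the first 2 balance equations plus normalization, the linear system A*pi = b is:
  [-2/3, 3/4, 1/12] . pi = 0
  [1/3, -5/6, 2/3] . pi = 0
  [1, 1, 1] . pi = 1

Solving yields:
  pi_0 = 41/97
  pi_1 = 34/97
  pi_2 = 22/97

Verification (pi * P):
  41/97*1/3 + 34/97*3/4 + 22/97*1/12 = 41/97 = pi_0  (ok)
  41/97*1/3 + 34/97*1/6 + 22/97*2/3 = 34/97 = pi_1  (ok)
  41/97*1/3 + 34/97*1/12 + 22/97*1/4 = 22/97 = pi_2  (ok)

Answer: 41/97 34/97 22/97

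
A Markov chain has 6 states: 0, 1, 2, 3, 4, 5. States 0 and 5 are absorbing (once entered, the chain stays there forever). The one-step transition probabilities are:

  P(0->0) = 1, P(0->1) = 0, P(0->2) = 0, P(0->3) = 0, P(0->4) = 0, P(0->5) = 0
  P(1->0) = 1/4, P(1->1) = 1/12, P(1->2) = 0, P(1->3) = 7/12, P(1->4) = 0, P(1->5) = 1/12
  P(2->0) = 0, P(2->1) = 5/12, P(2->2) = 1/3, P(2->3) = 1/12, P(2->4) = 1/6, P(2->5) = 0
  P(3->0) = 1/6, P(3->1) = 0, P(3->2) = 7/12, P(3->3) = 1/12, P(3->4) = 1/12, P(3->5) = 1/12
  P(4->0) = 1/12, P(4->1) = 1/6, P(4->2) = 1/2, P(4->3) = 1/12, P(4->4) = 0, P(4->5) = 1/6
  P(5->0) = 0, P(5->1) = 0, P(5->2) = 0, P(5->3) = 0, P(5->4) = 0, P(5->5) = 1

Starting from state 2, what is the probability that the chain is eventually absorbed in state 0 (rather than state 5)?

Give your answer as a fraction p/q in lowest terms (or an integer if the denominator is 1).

Let a_i = P(absorbed in 0 | start in state i).
Boundary conditions: a_0 = 1, a_5 = 0.
For each transient state i, a_i = sum_j P(i->j) * a_j:
  a_1 = 1/4*a_0 + 1/12*a_1 + 0*a_2 + 7/12*a_3 + 0*a_4 + 1/12*a_5
  a_2 = 0*a_0 + 5/12*a_1 + 1/3*a_2 + 1/12*a_3 + 1/6*a_4 + 0*a_5
  a_3 = 1/6*a_0 + 0*a_1 + 7/12*a_2 + 1/12*a_3 + 1/12*a_4 + 1/12*a_5
  a_4 = 1/12*a_0 + 1/6*a_1 + 1/2*a_2 + 1/12*a_3 + 0*a_4 + 1/6*a_5

Substituting a_0 = 1 and a_5 = 0, rearrange to (I - Q) a = r where r[i] = P(i -> 0):
  [11/12, 0, -7/12, 0] . (a_1, a_2, a_3, a_4) = 1/4
  [-5/12, 2/3, -1/12, -1/6] . (a_1, a_2, a_3, a_4) = 0
  [0, -7/12, 11/12, -1/12] . (a_1, a_2, a_3, a_4) = 1/6
  [-1/6, -1/2, -1/12, 1] . (a_1, a_2, a_3, a_4) = 1/12

Solving yields:
  a_1 = 269/391
  a_2 = 3595/5474
  a_3 = 1786/2737
  a_4 = 187/322

Starting state is 2, so the absorption probability is a_2 = 3595/5474.

Answer: 3595/5474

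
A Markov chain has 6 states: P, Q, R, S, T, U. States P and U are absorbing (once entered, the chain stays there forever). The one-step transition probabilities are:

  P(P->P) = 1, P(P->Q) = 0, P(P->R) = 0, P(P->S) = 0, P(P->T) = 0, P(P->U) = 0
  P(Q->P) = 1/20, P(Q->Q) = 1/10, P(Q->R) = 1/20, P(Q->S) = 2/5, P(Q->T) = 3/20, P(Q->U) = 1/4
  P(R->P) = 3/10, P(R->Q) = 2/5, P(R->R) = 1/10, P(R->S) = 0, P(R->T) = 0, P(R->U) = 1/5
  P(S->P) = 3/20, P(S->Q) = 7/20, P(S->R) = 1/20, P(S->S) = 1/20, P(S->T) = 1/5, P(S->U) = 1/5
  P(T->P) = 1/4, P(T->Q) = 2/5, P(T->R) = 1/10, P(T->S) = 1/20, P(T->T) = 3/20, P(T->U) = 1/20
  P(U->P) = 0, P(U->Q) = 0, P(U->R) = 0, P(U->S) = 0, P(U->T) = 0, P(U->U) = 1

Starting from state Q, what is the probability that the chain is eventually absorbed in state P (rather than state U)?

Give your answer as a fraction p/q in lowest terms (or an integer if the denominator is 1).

Answer: 4179/11323

Derivation:
Let a_i = P(absorbed in P | start in state i).
Boundary conditions: a_P = 1, a_U = 0.
For each transient state i, a_i = sum_j P(i->j) * a_j:
  a_Q = 1/20*a_P + 1/10*a_Q + 1/20*a_R + 2/5*a_S + 3/20*a_T + 1/4*a_U
  a_R = 3/10*a_P + 2/5*a_Q + 1/10*a_R + 0*a_S + 0*a_T + 1/5*a_U
  a_S = 3/20*a_P + 7/20*a_Q + 1/20*a_R + 1/20*a_S + 1/5*a_T + 1/5*a_U
  a_T = 1/4*a_P + 2/5*a_Q + 1/10*a_R + 1/20*a_S + 3/20*a_T + 1/20*a_U

Substituting a_P = 1 and a_U = 0, rearrange to (I - Q) a = r where r[i] = P(i -> P):
  [9/10, -1/20, -2/5, -3/20] . (a_Q, a_R, a_S, a_T) = 1/20
  [-2/5, 9/10, 0, 0] . (a_Q, a_R, a_S, a_T) = 3/10
  [-7/20, -1/20, 19/20, -1/5] . (a_Q, a_R, a_S, a_T) = 3/20
  [-2/5, -1/10, -1/20, 17/20] . (a_Q, a_R, a_S, a_T) = 1/4

Solving yields:
  a_Q = 4179/11323
  a_R = 16895/33969
  a_S = 14819/33969
  a_T = 6250/11323

Starting state is Q, so the absorption probability is a_Q = 4179/11323.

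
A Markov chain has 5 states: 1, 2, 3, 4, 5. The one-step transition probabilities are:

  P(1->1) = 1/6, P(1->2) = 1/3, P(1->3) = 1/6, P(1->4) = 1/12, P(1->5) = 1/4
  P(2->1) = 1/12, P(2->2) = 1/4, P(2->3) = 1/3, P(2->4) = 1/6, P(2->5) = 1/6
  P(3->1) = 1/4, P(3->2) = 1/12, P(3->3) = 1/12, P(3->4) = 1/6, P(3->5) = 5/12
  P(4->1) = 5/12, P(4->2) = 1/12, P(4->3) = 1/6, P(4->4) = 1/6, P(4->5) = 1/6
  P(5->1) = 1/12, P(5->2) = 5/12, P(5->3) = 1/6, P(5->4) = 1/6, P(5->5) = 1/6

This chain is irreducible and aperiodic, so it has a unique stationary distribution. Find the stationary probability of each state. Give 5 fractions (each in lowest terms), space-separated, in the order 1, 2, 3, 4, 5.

The stationary distribution satisfies pi = pi * P, i.e.:
  pi_1 = 1/6*pi_1 + 1/12*pi_2 + 1/4*pi_3 + 5/12*pi_4 + 1/12*pi_5
  pi_2 = 1/3*pi_1 + 1/4*pi_2 + 1/12*pi_3 + 1/12*pi_4 + 5/12*pi_5
  pi_3 = 1/6*pi_1 + 1/3*pi_2 + 1/12*pi_3 + 1/6*pi_4 + 1/6*pi_5
  pi_4 = 1/12*pi_1 + 1/6*pi_2 + 1/6*pi_3 + 1/6*pi_4 + 1/6*pi_5
  pi_5 = 1/4*pi_1 + 1/6*pi_2 + 5/12*pi_3 + 1/6*pi_4 + 1/6*pi_5
with normalization: pi_1 + pi_2 + pi_3 + pi_4 + pi_5 = 1.

Using the first 4 balance equations plus normalization, the linear system A*pi = b is:
  [-5/6, 1/12, 1/4, 5/12, 1/12] . pi = 0
  [1/3, -3/4, 1/12, 1/12, 5/12] . pi = 0
  [1/6, 1/3, -11/12, 1/6, 1/6] . pi = 0
  [1/12, 1/6, 1/6, -5/6, 1/6] . pi = 0
  [1, 1, 1, 1, 1] . pi = 1

Solving yields:
  pi_1 = 195/1078
  pi_2 = 398/1617
  pi_3 = 310/1617
  pi_4 = 1961/12936
  pi_5 = 2971/12936

Verification (pi * P):
  195/1078*1/6 + 398/1617*1/12 + 310/1617*1/4 + 1961/12936*5/12 + 2971/12936*1/12 = 195/1078 = pi_1  (ok)
  195/1078*1/3 + 398/1617*1/4 + 310/1617*1/12 + 1961/12936*1/12 + 2971/12936*5/12 = 398/1617 = pi_2  (ok)
  195/1078*1/6 + 398/1617*1/3 + 310/1617*1/12 + 1961/12936*1/6 + 2971/12936*1/6 = 310/1617 = pi_3  (ok)
  195/1078*1/12 + 398/1617*1/6 + 310/1617*1/6 + 1961/12936*1/6 + 2971/12936*1/6 = 1961/12936 = pi_4  (ok)
  195/1078*1/4 + 398/1617*1/6 + 310/1617*5/12 + 1961/12936*1/6 + 2971/12936*1/6 = 2971/12936 = pi_5  (ok)

Answer: 195/1078 398/1617 310/1617 1961/12936 2971/12936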